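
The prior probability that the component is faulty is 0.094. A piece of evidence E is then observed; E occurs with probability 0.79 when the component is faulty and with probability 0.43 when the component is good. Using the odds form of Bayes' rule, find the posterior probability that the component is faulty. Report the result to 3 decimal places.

Posterior probability ≈ 0.160

Prior odds = 0.094/(1−0.094) = 0.10375. In log-odds, ln(0.10375) = -2.2657.
Add log likelihood ratio: ln(1.8372) = 0.60825.
Posterior log-odds = -1.6575, so posterior odds = exp(-1.6575) = 0.19062. Converting, P(H|E) = 0.19062/1.1906 = 0.160.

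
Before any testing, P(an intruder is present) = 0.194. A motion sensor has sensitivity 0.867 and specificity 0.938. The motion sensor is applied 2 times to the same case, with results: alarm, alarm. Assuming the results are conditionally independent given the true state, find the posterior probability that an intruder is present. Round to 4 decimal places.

Posterior P(H) ≈ 0.9792

With H the event that an intruder is present, the joint likelihood of the observed sequence is P(data|H) = 0.867·0.867 = 0.75169 and P(data|¬H) = 0.062·0.062 = 0.0038440.
Bayes: P(H|data) = 0.194·0.75169 / (0.194·0.75169 + 0.806·0.0038440) = 0.14583/0.14893 = 0.9792.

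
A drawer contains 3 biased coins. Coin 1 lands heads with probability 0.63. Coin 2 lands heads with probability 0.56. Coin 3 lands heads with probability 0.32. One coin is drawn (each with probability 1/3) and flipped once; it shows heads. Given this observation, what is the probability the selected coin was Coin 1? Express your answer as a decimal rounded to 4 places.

Tabulate prior·likelihood by source: [1] prior 0.333333, lik 0.63, product 0.2100; [2] prior 0.333333, lik 0.56, product 0.1867; [3] prior 0.333333, lik 0.32, product 0.1067.
Normalizing constant = 0.50333; the posterior for Coin 1 is its product over the sum, 0.2100/0.50333 = 0.4172.

Posterior probability ≈ 0.4172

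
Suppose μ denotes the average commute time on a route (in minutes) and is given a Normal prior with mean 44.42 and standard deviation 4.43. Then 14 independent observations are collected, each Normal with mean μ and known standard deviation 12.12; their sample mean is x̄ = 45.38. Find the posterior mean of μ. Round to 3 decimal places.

Prior precision 1/τ₀² = 1/4.43² = 0.0509557; data precision n/σ² = 14/12.12² = 0.0953066.
Posterior precision = 0.0509557 + 0.0953066 = 0.146262.
Posterior mean = (0.0509557·44.42 + 0.0953066·45.38) / 0.146262 = 45.046.

Posterior mean ≈ 45.046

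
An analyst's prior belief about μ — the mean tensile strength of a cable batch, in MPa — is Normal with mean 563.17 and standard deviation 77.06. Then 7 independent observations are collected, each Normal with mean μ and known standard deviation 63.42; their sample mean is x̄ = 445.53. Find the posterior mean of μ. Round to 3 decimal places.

Posterior mean ≈ 455.909

With known σ, the Normal prior is conjugate. Weight on the data is w = (n/σ²)/(n/σ² + 1/τ₀²) = 0.00174039/(0.00174039+0.00016840) = 0.91178.
Posterior mean = w·x̄ + (1−w)·μ₀ = 0.91178·445.53 + 0.088224·563.17 = 455.909.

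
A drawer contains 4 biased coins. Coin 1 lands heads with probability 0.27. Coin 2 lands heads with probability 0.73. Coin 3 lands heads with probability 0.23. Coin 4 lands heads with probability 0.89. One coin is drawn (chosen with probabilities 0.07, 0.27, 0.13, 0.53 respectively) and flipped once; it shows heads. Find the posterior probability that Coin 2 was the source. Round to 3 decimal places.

Tabulate prior·likelihood by source: [1] prior 0.07, lik 0.27, product 0.01890; [2] prior 0.27, lik 0.73, product 0.1971; [3] prior 0.13, lik 0.23, product 0.02990; [4] prior 0.53, lik 0.89, product 0.4717.
Normalizing constant = 0.71760; the posterior for Coin 2 is its product over the sum, 0.1971/0.71760 = 0.275.

Posterior probability ≈ 0.275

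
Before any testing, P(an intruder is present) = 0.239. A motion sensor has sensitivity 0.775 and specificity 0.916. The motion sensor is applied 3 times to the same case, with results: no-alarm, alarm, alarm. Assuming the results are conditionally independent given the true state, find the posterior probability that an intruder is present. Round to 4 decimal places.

Let H be the event that an intruder is present; start with P(H) = 0.239. P('alarm'|H) = 0.775, P('alarm'|¬H) = 0.084.
Update on result 1 ('no-alarm'): P(H) ← 0.225·0.2390 / (0.225·0.2390 + 0.916·0.7610) = 0.053775/0.75085 = 0.0716.
Update on result 2 ('alarm'): P(H) ← 0.775·0.0716 / (0.775·0.0716 + 0.084·0.9284) = 0.055505/0.13349 = 0.4158.
Update on result 3 ('alarm'): P(H) ← 0.775·0.4158 / (0.775·0.4158 + 0.084·0.5842) = 0.32224/0.37132 = 0.8678.

Posterior P(H) ≈ 0.8678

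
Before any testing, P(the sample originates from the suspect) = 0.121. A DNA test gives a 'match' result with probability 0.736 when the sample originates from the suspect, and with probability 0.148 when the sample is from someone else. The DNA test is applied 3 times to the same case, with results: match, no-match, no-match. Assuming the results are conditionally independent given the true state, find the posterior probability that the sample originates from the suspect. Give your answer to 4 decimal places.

Let H be the event that the sample originates from the suspect; start with P(H) = 0.121. P('match'|H) = 0.736, P('match'|¬H) = 0.148.
Update on result 1 ('match'): P(H) ← 0.736·0.1210 / (0.736·0.1210 + 0.148·0.8790) = 0.089056/0.21915 = 0.4064.
Update on result 2 ('no-match'): P(H) ← 0.264·0.4064 / (0.264·0.4064 + 0.852·0.5936) = 0.10728/0.61305 = 0.1750.
Update on result 3 ('no-match'): P(H) ← 0.264·0.1750 / (0.264·0.1750 + 0.852·0.8250) = 0.046199/0.74910 = 0.0617.

Posterior P(H) ≈ 0.0617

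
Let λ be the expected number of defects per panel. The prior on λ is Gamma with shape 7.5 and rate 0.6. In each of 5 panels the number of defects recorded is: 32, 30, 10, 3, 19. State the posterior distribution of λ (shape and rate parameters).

Posterior: Gamma(shape=101.5, rate=5.6)

Total count ∑xᵢ = 94 over n = 5 panels.
Gamma is conjugate to the Poisson likelihood: posterior is Gamma(shape = 7.5+94 = 101.5, rate = 0.6+5 = 5.6).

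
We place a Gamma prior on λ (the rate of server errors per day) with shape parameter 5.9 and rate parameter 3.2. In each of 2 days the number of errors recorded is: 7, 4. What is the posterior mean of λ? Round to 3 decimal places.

Posterior mean ≈ 3.250

The Poisson likelihood adds the total count to the shape and the number of exposure periods to the rate. Here ∑xᵢ = 11 and n = 2, so shape 5.9→16.9 and rate 3.2→5.2.
E[λ | data] = 16.9/5.2 = 3.250.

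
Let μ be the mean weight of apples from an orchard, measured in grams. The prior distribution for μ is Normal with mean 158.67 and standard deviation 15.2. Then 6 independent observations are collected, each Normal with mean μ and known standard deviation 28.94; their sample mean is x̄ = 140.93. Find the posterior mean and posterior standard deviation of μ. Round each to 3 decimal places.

Posterior mean ≈ 147.611; posterior SD ≈ 9.328

Prior precision 1/τ₀² = 1/15.2² = 0.00432825; data precision n/σ² = 6/28.94² = 0.00716398.
Posterior precision = 0.00432825 + 0.00716398 = 0.0114922, giving posterior SD = 1/√0.0114922 = 9.328.
Posterior mean = (0.00432825·158.67 + 0.00716398·140.93) / 0.0114922 = 147.611.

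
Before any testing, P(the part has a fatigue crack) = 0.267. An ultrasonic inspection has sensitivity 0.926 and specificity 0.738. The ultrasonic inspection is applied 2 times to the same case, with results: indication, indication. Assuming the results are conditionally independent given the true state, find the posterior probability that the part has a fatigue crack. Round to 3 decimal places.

Posterior P(H) ≈ 0.820

Let H be the event that the part has a fatigue crack; start with P(H) = 0.267. P('indication'|H) = 0.926, P('indication'|¬H) = 0.262.
Update on result 1 ('indication'): P(H) ← 0.926·0.2670 / (0.926·0.2670 + 0.262·0.7330) = 0.24724/0.43929 = 0.5628.
Update on result 2 ('indication'): P(H) ← 0.926·0.5628 / (0.926·0.5628 + 0.262·0.4372) = 0.52118/0.63572 = 0.8198.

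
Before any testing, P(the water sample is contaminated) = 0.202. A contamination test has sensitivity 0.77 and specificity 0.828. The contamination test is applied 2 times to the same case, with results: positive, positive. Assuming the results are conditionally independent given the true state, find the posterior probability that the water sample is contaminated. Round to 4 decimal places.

Posterior P(H) ≈ 0.8353

With H the event that the water sample is contaminated, the joint likelihood of the observed sequence is P(data|H) = 0.77·0.77 = 0.59290 and P(data|¬H) = 0.172·0.172 = 0.029584.
Bayes: P(H|data) = 0.202·0.59290 / (0.202·0.59290 + 0.798·0.029584) = 0.11977/0.14337 = 0.8353.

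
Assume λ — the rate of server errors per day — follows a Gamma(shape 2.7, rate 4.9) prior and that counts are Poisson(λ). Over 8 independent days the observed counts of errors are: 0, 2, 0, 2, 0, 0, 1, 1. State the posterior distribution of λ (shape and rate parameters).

Posterior: Gamma(shape=8.7, rate=12.9)

Total count ∑xᵢ = 6 over n = 8 days.
Gamma is conjugate to the Poisson likelihood: posterior is Gamma(shape = 2.7+6 = 8.7, rate = 4.9+8 = 12.9).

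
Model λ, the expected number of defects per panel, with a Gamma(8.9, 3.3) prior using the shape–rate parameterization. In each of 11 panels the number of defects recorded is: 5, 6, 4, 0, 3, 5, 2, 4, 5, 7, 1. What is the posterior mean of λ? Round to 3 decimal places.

Total count ∑xᵢ = 42 over n = 11 panels.
Gamma is conjugate to the Poisson likelihood: posterior is Gamma(shape = 8.9+42 = 50.9, rate = 3.3+11 = 14.3).
E[λ | data] = 50.9/14.3 = 3.559.

Posterior mean ≈ 3.559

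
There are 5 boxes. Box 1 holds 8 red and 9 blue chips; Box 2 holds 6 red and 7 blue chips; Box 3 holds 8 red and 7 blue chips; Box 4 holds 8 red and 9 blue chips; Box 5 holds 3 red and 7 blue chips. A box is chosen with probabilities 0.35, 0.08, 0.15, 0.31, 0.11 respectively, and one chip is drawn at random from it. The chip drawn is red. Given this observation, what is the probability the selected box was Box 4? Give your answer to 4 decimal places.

Posterior probability ≈ 0.3168

P(red|Box 1) = 0.4706; P(red|Box 2) = 0.4615; P(red|Box 3) = 0.5333; P(red|Box 4) = 0.4706; P(red|Box 5) = 0.3.
Prior × likelihood for each source: 0.35·0.4706=0.1647, 0.08·0.4615=0.03692, 0.15·0.5333=0.08000, 0.31·0.4706=0.1459, 0.11·0.3=0.03300. Summing gives P(red) = 0.46051.
P(Box 4 | red) = 0.1459 / 0.46051 = 0.3168.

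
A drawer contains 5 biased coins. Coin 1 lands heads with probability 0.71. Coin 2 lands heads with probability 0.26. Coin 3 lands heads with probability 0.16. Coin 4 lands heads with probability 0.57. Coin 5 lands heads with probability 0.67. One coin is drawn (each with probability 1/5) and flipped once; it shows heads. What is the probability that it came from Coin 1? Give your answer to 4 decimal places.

Posterior probability ≈ 0.2996

Tabulate prior·likelihood by source: [1] prior 0.2, lik 0.71, product 0.1420; [2] prior 0.2, lik 0.26, product 0.05200; [3] prior 0.2, lik 0.16, product 0.03200; [4] prior 0.2, lik 0.57, product 0.1140; [5] prior 0.2, lik 0.67, product 0.1340.
Normalizing constant = 0.47400; the posterior for Coin 1 is its product over the sum, 0.1420/0.47400 = 0.2996.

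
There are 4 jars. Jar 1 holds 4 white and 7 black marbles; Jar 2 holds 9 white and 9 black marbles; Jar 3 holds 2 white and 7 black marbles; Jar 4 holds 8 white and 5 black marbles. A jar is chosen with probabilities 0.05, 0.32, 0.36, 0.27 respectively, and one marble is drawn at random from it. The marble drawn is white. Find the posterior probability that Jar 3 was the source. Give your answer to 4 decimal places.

Posterior probability ≈ 0.1885

Tabulate prior·likelihood by source: [1] prior 0.05, lik 0.3636, product 0.01818; [2] prior 0.32, lik 0.5, product 0.1600; [3] prior 0.36, lik 0.2222, product 0.08000; [4] prior 0.27, lik 0.6154, product 0.1662.
Normalizing constant = 0.42434; the posterior for Jar 3 is its product over the sum, 0.08000/0.42434 = 0.1885.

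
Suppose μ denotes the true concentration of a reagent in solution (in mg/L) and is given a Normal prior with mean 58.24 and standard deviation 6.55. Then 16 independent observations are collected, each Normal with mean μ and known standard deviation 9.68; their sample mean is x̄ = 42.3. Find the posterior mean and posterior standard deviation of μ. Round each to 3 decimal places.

Posterior mean ≈ 44.215; posterior SD ≈ 2.270

Prior precision 1/τ₀² = 1/6.55² = 0.0233087; data precision n/σ² = 16/9.68² = 0.170753.
Posterior precision = 0.0233087 + 0.170753 = 0.194062, giving posterior SD = 1/√0.194062 = 2.270.
Posterior mean = (0.0233087·58.24 + 0.170753·42.3) / 0.194062 = 44.215.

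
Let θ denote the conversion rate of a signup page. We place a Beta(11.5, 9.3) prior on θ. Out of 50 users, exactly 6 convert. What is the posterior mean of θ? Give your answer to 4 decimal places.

Posterior mean ≈ 0.2472

The binomial likelihood is conjugate to the Beta prior: with 6 successes and 44 failures, the posterior is Beta(11.5+6, 9.3+44) = Beta(17.5, 53.3).
Posterior mean = α/(α+β) = 17.5/70.8 = 0.2472.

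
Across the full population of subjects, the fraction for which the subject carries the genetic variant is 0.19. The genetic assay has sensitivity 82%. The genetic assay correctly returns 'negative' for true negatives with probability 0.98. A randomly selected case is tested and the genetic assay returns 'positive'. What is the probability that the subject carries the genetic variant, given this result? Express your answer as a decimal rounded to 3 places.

Write H for 'the subject carries the genetic variant'. Prior odds H:¬H = 0.19/0.81 = 0.23457. For the 'positive' outcome, the likelihood ratio is 0.82/0.02 = 41.000.
Posterior odds = 0.23457 × 41.000 = 9.6173, so P(H|E) = 9.6173/(1+9.6173) = 0.906.

P(H | E) ≈ 0.906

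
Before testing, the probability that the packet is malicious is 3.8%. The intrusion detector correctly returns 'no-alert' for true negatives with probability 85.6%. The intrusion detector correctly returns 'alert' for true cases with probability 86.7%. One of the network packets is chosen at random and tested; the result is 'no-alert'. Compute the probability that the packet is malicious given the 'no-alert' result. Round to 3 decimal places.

Write H for 'the packet is malicious'. Prior odds H:¬H = 0.038/0.962 = 0.039501. For the 'no-alert' outcome, the likelihood ratio is 0.133/0.856 = 0.15537.
Posterior odds = 0.039501 × 0.15537 = 0.0061374, so P(H|E) = 0.0061374/(1+0.0061374) = 0.006.

P(H | E) ≈ 0.006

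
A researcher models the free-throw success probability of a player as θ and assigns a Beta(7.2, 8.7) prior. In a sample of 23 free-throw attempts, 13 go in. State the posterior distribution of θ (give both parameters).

Posterior: Beta(20.2, 18.7)

Observing 13 successes and 10 failures updates Beta(7.2, 8.7) by adding the success and failure counts to the two shape parameters: α = 7.2+13 = 20.2, β = 8.7+10 = 18.7.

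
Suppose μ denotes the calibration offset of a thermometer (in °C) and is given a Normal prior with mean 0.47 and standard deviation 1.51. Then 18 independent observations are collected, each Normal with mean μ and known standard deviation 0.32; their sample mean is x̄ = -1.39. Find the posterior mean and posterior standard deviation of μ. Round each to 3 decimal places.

With known σ, the Normal prior is conjugate. Weight on the data is w = (n/σ²)/(n/σ² + 1/τ₀²) = 175.781/(175.781+0.438577) = 0.99751.
Posterior mean = w·x̄ + (1−w)·μ₀ = 0.99751·-1.39 + 0.0024888·0.47 = -1.385. Posterior variance = 1/(175.781+0.438577) = 0.00567473, so SD = 0.075.

Posterior mean ≈ -1.385; posterior SD ≈ 0.075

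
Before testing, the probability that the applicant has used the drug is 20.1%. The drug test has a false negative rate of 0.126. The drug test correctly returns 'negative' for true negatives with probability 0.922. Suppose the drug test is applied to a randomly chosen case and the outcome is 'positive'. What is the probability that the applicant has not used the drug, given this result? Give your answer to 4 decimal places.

P(¬H | E) ≈ 0.2619

Write H for 'the applicant has used the drug'. Prior odds H:¬H = 0.201/0.799 = 0.25156. For the 'positive' outcome, the likelihood ratio is 0.874/0.078 = 11.205.
Posterior odds = 0.25156 × 11.205 = 2.8188, so P(H|E) = 2.8188/(1+2.8188) = 0.7381. Then P(¬H|E) = 1 − 0.7381 = 0.2619.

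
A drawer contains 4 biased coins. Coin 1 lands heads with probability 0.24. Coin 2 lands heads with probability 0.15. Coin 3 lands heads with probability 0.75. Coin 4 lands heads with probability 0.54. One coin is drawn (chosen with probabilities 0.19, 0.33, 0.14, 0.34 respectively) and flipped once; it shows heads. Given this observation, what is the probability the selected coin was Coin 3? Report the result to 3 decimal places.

Posterior probability ≈ 0.274

Tabulate prior·likelihood by source: [1] prior 0.19, lik 0.24, product 0.04560; [2] prior 0.33, lik 0.15, product 0.04950; [3] prior 0.14, lik 0.75, product 0.1050; [4] prior 0.34, lik 0.54, product 0.1836.
Normalizing constant = 0.38370; the posterior for Coin 3 is its product over the sum, 0.1050/0.38370 = 0.274.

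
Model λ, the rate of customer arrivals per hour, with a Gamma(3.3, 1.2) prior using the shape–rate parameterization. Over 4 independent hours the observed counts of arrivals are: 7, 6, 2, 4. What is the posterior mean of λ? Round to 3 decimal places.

Total count ∑xᵢ = 19 over n = 4 hours.
Gamma is conjugate to the Poisson likelihood: posterior is Gamma(shape = 3.3+19 = 22.3, rate = 1.2+4 = 5.2).
Posterior mean = shape/rate = 22.3/5.2 = 4.288.

Posterior mean ≈ 4.288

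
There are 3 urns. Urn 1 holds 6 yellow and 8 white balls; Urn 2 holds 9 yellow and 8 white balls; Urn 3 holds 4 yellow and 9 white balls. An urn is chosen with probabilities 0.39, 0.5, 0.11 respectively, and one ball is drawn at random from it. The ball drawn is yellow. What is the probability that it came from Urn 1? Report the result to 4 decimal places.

Posterior probability ≈ 0.3589

P(yellow|Urn 1) = 0.4286; P(yellow|Urn 2) = 0.5294; P(yellow|Urn 3) = 0.3077.
Prior × likelihood for each source: 0.39·0.4286=0.1671, 0.5·0.5294=0.2647, 0.11·0.3077=0.03385. Summing gives P(yellow) = 0.46569.
P(Urn 1 | yellow) = 0.1671 / 0.46569 = 0.3589.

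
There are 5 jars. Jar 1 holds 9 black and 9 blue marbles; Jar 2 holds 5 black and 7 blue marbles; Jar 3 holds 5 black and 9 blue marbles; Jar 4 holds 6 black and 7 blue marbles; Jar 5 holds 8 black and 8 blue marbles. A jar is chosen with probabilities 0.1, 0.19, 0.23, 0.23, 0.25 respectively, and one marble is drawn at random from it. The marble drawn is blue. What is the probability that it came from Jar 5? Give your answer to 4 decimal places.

Posterior probability ≈ 0.2242

P(blue|Jar 1) = 0.5; P(blue|Jar 2) = 0.5833; P(blue|Jar 3) = 0.6429; P(blue|Jar 4) = 0.5385; P(blue|Jar 5) = 0.5.
Prior × likelihood for each source: 0.1·0.5=0.05000, 0.19·0.5833=0.1108, 0.23·0.6429=0.1479, 0.23·0.5385=0.1238, 0.25·0.5=0.1250. Summing gives P(blue) = 0.55754.
P(Jar 5 | blue) = 0.1250 / 0.55754 = 0.2242.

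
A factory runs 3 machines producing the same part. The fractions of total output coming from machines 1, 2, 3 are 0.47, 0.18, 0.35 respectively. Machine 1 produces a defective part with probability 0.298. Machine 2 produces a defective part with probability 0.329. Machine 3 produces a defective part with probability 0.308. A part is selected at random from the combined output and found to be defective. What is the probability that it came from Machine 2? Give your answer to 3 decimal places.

Posterior probability ≈ 0.193

Tabulate prior·likelihood by source: [1] prior 0.47, lik 0.298, product 0.1401; [2] prior 0.18, lik 0.329, product 0.05922; [3] prior 0.35, lik 0.308, product 0.1078.
Normalizing constant = 0.30708; the posterior for Machine 2 is its product over the sum, 0.05922/0.30708 = 0.193.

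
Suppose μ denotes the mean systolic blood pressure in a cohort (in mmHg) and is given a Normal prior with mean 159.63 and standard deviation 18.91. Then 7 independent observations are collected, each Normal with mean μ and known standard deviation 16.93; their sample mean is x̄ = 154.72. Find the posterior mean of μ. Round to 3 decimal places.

With known σ, the Normal prior is conjugate. Weight on the data is w = (n/σ²)/(n/σ² + 1/τ₀²) = 0.0244222/(0.0244222+0.00279651) = 0.89726.
Posterior mean = w·x̄ + (1−w)·μ₀ = 0.89726·154.72 + 0.10274·159.63 = 155.224.

Posterior mean ≈ 155.224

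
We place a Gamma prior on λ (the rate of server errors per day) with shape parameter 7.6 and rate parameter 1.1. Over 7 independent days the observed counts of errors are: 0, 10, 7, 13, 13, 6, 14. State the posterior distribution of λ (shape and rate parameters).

Posterior: Gamma(shape=70.6, rate=8.1)

Total count ∑xᵢ = 63 over n = 7 days.
Gamma is conjugate to the Poisson likelihood: posterior is Gamma(shape = 7.6+63 = 70.6, rate = 1.1+7 = 8.1).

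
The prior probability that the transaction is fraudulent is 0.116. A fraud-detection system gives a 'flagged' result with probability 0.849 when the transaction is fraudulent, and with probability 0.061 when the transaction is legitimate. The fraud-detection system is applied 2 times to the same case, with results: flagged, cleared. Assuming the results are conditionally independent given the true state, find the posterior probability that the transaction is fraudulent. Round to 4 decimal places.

Posterior P(H) ≈ 0.2270

With H the event that the transaction is fraudulent, the joint likelihood of the observed sequence is P(data|H) = 0.849·0.151 = 0.12820 and P(data|¬H) = 0.061·0.939 = 0.057279.
Bayes: P(H|data) = 0.116·0.12820 / (0.116·0.12820 + 0.884·0.057279) = 0.014871/0.065506 = 0.2270.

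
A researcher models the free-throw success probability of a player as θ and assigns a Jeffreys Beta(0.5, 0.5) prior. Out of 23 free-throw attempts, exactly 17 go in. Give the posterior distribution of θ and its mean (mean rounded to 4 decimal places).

Posterior: Beta(17.5, 6.5); mean ≈ 0.7292

Observing 17 successes and 6 failures updates Beta(0.5, 0.5) by adding the success and failure counts to the two shape parameters: α = 0.5+17 = 17.5, β = 0.5+6 = 6.5.
Posterior mean = α/(α+β) = 17.5/24 = 0.7292.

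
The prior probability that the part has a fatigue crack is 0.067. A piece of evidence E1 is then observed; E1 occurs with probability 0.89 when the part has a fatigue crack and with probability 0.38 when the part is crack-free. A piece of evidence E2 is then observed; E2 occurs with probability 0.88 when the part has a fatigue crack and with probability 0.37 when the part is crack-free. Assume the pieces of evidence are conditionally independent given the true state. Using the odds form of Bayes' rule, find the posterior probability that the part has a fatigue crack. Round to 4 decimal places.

Posterior probability ≈ 0.2857

Prior odds = 0.067/(1−0.067) = 0.071811. In log-odds, ln(0.071811) = -2.6337.
Add log likelihood ratios: ln(2.3421) + ln(2.3784) = 1.7175.
Posterior log-odds = -0.91624, so posterior odds = exp(-0.91624) = 0.40002. Converting, P(H|E) = 0.40002/1.4000 = 0.2857.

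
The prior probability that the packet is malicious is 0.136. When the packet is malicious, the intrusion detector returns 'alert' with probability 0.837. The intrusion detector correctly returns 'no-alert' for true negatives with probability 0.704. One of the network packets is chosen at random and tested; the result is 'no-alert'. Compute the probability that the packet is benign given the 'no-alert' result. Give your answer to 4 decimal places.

Write H for 'the packet is malicious'. Prior odds H:¬H = 0.136/0.864 = 0.15741. For the 'no-alert' outcome, the likelihood ratio is 0.163/0.704 = 0.23153.
Posterior odds = 0.15741 × 0.23153 = 0.036445, so P(H|E) = 0.036445/(1+0.036445) = 0.0352. Then P(¬H|E) = 1 − 0.0352 = 0.9648.

P(¬H | E) ≈ 0.9648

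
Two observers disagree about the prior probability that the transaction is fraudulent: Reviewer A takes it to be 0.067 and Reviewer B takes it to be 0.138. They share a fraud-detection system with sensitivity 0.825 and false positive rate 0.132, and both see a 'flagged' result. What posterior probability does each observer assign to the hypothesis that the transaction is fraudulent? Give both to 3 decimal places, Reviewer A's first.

P('+'|H) = 0.825, P('+'|¬H) = 0.132.
Reviewer A: numerator 0.825·0.067 = 0.055275; evidence = 0.055275+0.132·0.933 = 0.17843; posterior = 0.310.
Reviewer B: numerator 0.825·0.138 = 0.11385; evidence = 0.11385+0.132·0.862 = 0.22763; posterior = 0.500.

Reviewer A: 0.310; Reviewer B: 0.500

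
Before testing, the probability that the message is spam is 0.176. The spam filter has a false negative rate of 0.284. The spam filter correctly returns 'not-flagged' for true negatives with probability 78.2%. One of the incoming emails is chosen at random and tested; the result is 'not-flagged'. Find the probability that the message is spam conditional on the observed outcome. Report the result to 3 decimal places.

P(H | E) ≈ 0.072

Let H be the event that the message is spam. P(H) = 0.176, so P(¬H) = 0.824. With E the 'not-flagged' result, P(E|H) = 0.284 and P(E|¬H) = 0.782.
P(E) = 0.284·0.176 + 0.782·0.824 = 0.049984 + 0.64437 = 0.69435.
By Bayes' theorem, P(H|E) = 0.049984 / 0.69435 = 0.072.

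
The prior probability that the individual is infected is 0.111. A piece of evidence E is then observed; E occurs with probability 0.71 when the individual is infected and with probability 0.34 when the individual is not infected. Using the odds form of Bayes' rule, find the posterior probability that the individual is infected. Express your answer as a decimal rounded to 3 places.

Prior odds = 0.111/(1−0.111) = 0.12486.
Likelihood ratio for E = 0.71/0.34 = 2.0882.
Posterior odds = prior odds × LR = 0.26074.
Posterior probability = odds/(1+odds) = 0.26074/1.2607 = 0.207.

Posterior probability ≈ 0.207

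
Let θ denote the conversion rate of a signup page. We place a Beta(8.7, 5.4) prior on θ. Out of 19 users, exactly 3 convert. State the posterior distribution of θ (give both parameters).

The binomial likelihood is conjugate to the Beta prior: with 3 successes and 16 failures, the posterior is Beta(8.7+3, 5.4+16) = Beta(11.7, 21.4).

Posterior: Beta(11.7, 21.4)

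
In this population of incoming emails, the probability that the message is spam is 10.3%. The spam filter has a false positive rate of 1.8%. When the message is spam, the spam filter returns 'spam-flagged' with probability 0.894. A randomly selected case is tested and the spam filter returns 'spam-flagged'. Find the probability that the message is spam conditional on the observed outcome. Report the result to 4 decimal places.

P(H | E) ≈ 0.8508

Let H be the event that the message is spam. P(H) = 0.103, so P(¬H) = 0.897. With E the 'spam-flagged' result, P(E|H) = 0.894 and P(E|¬H) = 0.018.
P(E) = 0.894·0.103 + 0.018·0.897 = 0.092082 + 0.016146 = 0.10823.
By Bayes' theorem, P(H|E) = 0.092082 / 0.10823 = 0.8508.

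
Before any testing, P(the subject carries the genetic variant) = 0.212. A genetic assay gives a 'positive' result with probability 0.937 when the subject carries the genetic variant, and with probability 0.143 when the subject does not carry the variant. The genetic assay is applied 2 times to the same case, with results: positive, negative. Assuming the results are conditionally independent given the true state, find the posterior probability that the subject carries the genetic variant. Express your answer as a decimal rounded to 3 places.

Posterior P(H) ≈ 0.115

Let H be the event that the subject carries the genetic variant; start with P(H) = 0.212. P('positive'|H) = 0.937, P('positive'|¬H) = 0.143.
Update on result 1 ('positive'): P(H) ← 0.937·0.2120 / (0.937·0.2120 + 0.143·0.7880) = 0.19864/0.31133 = 0.6381.
Update on result 2 ('negative'): P(H) ← 0.063·0.6381 / (0.063·0.6381 + 0.857·0.3619) = 0.040197/0.35039 = 0.1147.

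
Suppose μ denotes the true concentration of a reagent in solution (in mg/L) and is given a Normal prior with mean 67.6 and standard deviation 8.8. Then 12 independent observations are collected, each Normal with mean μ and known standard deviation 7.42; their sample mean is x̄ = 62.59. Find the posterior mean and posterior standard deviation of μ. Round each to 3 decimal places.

Prior precision 1/τ₀² = 1/8.8² = 0.0129132; data precision n/σ² = 12/7.42² = 0.217958.
Posterior precision = 0.0129132 + 0.217958 = 0.230872, giving posterior SD = 1/√0.230872 = 2.081.
Posterior mean = (0.0129132·67.6 + 0.217958·62.59) / 0.230872 = 62.870.

Posterior mean ≈ 62.870; posterior SD ≈ 2.081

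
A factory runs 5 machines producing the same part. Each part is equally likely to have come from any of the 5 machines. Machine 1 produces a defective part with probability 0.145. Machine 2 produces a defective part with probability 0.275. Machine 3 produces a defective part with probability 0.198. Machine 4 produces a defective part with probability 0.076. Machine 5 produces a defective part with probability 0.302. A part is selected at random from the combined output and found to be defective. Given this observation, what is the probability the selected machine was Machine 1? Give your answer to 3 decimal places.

Posterior probability ≈ 0.146

P(defective|M1) = 0.145; P(defective|M2) = 0.275; P(defective|M3) = 0.198; P(defective|M4) = 0.076; P(defective|M5) = 0.302.
Prior × likelihood for each source: 0.2·0.145=0.02900, 0.2·0.275=0.05500, 0.2·0.198=0.03960, 0.2·0.076=0.01520, 0.2·0.302=0.06040. Summing gives P(defective) = 0.19920.
P(Machine 1 | defective) = 0.02900 / 0.19920 = 0.146.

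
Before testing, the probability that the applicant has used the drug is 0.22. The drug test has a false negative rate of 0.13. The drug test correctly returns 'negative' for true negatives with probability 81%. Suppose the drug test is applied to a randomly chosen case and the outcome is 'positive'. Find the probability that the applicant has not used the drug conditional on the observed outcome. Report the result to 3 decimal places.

P(¬H | E) ≈ 0.436

Write H for 'the applicant has used the drug'. Prior odds H:¬H = 0.22/0.78 = 0.28205. For the 'positive' outcome, the likelihood ratio is 0.87/0.19 = 4.5789.
Posterior odds = 0.28205 × 4.5789 = 1.2915, so P(H|E) = 1.2915/(1+1.2915) = 0.564. Then P(¬H|E) = 1 − 0.564 = 0.436.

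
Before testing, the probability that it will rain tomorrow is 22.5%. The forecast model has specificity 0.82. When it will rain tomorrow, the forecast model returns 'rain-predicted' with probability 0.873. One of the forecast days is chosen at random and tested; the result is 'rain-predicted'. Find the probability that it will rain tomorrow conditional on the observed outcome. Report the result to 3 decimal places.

Write H for 'it will rain tomorrow'. Prior odds H:¬H = 0.225/0.775 = 0.29032. For the 'rain-predicted' outcome, the likelihood ratio is 0.873/0.18 = 4.8500.
Posterior odds = 0.29032 × 4.8500 = 1.4081, so P(H|E) = 1.4081/(1+1.4081) = 0.585.

P(H | E) ≈ 0.585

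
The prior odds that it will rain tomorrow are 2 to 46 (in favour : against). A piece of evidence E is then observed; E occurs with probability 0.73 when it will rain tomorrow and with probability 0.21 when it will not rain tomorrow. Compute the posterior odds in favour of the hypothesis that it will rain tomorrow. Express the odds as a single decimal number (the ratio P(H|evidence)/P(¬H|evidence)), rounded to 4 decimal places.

Posterior odds ≈ 0.1511

Prior odds = 2/46 = 0.043478. In log-odds, ln(0.043478) = -3.1355.
Add log likelihood ratio: ln(3.4762) = 1.2459.
Posterior log-odds = -1.8896, so posterior odds = exp(-1.8896) = 0.15114.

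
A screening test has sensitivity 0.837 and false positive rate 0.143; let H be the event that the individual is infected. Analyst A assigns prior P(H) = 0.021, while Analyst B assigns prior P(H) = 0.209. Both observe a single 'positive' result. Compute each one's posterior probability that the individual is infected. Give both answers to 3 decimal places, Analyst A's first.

The likelihood ratio for a 'positive' result is 0.837/0.143 = 5.8531.
Analyst A: prior odds 0.021/0.979 = 0.021450; posterior odds 0.12555; posterior probability 0.112.
Analyst B: prior odds 0.209/0.791 = 0.26422; posterior odds 1.5465; posterior probability 0.607.

Analyst A: 0.112; Analyst B: 0.607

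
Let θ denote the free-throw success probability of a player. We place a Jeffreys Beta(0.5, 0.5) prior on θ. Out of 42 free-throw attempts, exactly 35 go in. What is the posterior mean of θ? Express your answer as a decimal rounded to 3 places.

Posterior mean ≈ 0.826

Observing 35 successes and 7 failures updates Beta(0.5, 0.5) by adding the success and failure counts to the two shape parameters: α = 0.5+35 = 35.5, β = 0.5+7 = 7.5.
Posterior mean = α/(α+β) = 35.5/43 = 0.826.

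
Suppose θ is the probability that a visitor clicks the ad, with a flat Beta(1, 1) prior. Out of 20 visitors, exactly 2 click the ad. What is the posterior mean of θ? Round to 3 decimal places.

The binomial likelihood is conjugate to the Beta prior: with 2 successes and 18 failures, the posterior is Beta(1+2, 1+18) = Beta(3, 19).
Posterior mean = α/(α+β) = 3/22 = 0.136.

Posterior mean ≈ 0.136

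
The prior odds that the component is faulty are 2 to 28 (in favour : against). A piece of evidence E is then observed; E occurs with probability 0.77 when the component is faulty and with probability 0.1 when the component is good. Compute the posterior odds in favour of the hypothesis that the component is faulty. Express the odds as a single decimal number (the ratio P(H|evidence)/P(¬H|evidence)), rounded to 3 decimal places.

Prior odds = 2/28 = 0.071429.
Likelihood ratio for E = 0.77/0.1 = 7.7000.
Posterior odds = prior odds × LR = 0.55000.

Posterior odds ≈ 0.550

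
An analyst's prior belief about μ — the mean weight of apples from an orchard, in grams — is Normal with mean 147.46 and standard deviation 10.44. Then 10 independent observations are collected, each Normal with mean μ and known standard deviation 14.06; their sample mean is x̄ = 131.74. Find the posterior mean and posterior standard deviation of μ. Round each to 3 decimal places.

Posterior mean ≈ 134.153; posterior SD ≈ 4.091

Prior precision 1/τ₀² = 1/10.44² = 0.00917485; data precision n/σ² = 10/14.06² = 0.0505859.
Posterior precision = 0.00917485 + 0.0505859 = 0.0597607, giving posterior SD = 1/√0.0597607 = 4.091.
Posterior mean = (0.00917485·147.46 + 0.0505859·131.74) / 0.0597607 = 134.153.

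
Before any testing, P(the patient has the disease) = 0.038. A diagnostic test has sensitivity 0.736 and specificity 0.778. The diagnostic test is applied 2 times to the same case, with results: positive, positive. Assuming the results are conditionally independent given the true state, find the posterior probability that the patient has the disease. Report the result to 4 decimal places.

Posterior P(H) ≈ 0.3027

Let H be the event that the patient has the disease; start with P(H) = 0.038. P('positive'|H) = 0.736, P('positive'|¬H) = 0.222.
Update on result 1 ('positive'): P(H) ← 0.736·0.0380 / (0.736·0.0380 + 0.222·0.9620) = 0.027968/0.24153 = 0.1158.
Update on result 2 ('positive'): P(H) ← 0.736·0.1158 / (0.736·0.1158 + 0.222·0.8842) = 0.085225/0.28152 = 0.3027.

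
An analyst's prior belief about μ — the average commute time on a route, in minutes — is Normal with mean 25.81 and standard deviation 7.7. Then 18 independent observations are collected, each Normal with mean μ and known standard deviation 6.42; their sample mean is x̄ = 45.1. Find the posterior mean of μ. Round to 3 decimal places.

Posterior mean ≈ 44.383

Prior precision 1/τ₀² = 1/7.7² = 0.0168663; data precision n/σ² = 18/6.42² = 0.436719.
Posterior precision = 0.0168663 + 0.436719 = 0.453586.
Posterior mean = (0.0168663·25.81 + 0.436719·45.1) / 0.453586 = 44.383.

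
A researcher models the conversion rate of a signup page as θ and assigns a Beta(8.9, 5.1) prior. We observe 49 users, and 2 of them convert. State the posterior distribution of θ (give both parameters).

The binomial likelihood is conjugate to the Beta prior: with 2 successes and 47 failures, the posterior is Beta(8.9+2, 5.1+47) = Beta(10.9, 52.1).

Posterior: Beta(10.9, 52.1)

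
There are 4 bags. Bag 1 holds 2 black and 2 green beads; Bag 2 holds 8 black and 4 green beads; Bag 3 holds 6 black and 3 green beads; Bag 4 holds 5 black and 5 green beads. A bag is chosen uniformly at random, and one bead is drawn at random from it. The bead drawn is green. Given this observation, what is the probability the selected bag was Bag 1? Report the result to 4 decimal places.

P(green|Bag 1) = 0.5; P(green|Bag 2) = 0.3333; P(green|Bag 3) = 0.3333; P(green|Bag 4) = 0.5.
Prior × likelihood for each source: 0.25·0.5=0.1250, 0.25·0.3333=0.08333, 0.25·0.3333=0.08333, 0.25·0.5=0.1250. Summing gives P(green) = 0.41667.
P(Bag 1 | green) = 0.1250 / 0.41667 = 0.3000.

Posterior probability ≈ 0.3000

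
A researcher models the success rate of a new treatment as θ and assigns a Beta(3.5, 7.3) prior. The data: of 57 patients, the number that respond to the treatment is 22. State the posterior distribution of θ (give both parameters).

Posterior: Beta(25.5, 42.3)

The binomial likelihood is conjugate to the Beta prior: with 22 successes and 35 failures, the posterior is Beta(3.5+22, 7.3+35) = Beta(25.5, 42.3).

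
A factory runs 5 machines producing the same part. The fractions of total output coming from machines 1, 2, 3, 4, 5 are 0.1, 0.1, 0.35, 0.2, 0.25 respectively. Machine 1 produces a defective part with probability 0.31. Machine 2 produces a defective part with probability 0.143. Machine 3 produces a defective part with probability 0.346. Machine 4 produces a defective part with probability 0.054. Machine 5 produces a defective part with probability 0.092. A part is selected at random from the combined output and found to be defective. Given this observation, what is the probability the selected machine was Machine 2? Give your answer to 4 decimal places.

P(defective|M1) = 0.31; P(defective|M2) = 0.143; P(defective|M3) = 0.346; P(defective|M4) = 0.054; P(defective|M5) = 0.092.
Prior × likelihood for each source: 0.1·0.31=0.03100, 0.1·0.143=0.01430, 0.35·0.346=0.1211, 0.2·0.054=0.01080, 0.25·0.092=0.02300. Summing gives P(defective) = 0.20020.
P(Machine 2 | defective) = 0.01430 / 0.20020 = 0.0714.

Posterior probability ≈ 0.0714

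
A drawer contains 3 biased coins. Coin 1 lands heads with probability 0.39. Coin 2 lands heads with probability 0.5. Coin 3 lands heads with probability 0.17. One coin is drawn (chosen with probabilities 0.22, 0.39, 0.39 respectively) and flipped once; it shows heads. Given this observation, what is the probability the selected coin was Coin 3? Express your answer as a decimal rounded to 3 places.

Posterior probability ≈ 0.191

Tabulate prior·likelihood by source: [1] prior 0.22, lik 0.39, product 0.08580; [2] prior 0.39, lik 0.5, product 0.1950; [3] prior 0.39, lik 0.17, product 0.06630.
Normalizing constant = 0.34710; the posterior for Coin 3 is its product over the sum, 0.06630/0.34710 = 0.191.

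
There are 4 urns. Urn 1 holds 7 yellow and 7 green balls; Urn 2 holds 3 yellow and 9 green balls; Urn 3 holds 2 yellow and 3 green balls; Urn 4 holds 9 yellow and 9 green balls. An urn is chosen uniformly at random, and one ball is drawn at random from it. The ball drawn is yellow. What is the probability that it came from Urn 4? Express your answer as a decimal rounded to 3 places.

Posterior probability ≈ 0.303

Tabulate prior·likelihood by source: [1] prior 0.25, lik 0.5, product 0.1250; [2] prior 0.25, lik 0.25, product 0.06250; [3] prior 0.25, lik 0.4, product 0.1000; [4] prior 0.25, lik 0.5, product 0.1250.
Normalizing constant = 0.41250; the posterior for Urn 4 is its product over the sum, 0.1250/0.41250 = 0.303.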